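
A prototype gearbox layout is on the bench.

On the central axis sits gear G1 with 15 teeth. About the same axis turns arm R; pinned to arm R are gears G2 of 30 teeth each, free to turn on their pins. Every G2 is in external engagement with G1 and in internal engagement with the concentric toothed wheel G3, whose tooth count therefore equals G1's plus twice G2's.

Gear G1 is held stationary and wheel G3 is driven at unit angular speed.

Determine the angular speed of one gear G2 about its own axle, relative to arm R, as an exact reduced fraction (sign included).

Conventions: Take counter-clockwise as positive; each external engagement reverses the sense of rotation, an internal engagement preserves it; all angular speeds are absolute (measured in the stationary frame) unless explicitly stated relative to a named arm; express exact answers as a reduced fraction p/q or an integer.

topology: planetary set — G1 15T / G2 30T / G3 75T, arm = carrier (Willis)
ring teeth: 15 + 2·30 = 75
15(ω_sun−ω_arm) = −75(ω_ring−ω_arm),  ω_sun = 0, ω_ring = 1
15(0−ω_arm) = −75(1−ω_arm)  ⇒  90·ω_arm = 75  ⇒  ω_arm = 5/6
sun–planet mesh: 15·(0−5/6) = −30·(ω_p−ω_arm)  ⇒  ω_p−ω_arm = 5/12
exact speed ratio = 5/12

5/12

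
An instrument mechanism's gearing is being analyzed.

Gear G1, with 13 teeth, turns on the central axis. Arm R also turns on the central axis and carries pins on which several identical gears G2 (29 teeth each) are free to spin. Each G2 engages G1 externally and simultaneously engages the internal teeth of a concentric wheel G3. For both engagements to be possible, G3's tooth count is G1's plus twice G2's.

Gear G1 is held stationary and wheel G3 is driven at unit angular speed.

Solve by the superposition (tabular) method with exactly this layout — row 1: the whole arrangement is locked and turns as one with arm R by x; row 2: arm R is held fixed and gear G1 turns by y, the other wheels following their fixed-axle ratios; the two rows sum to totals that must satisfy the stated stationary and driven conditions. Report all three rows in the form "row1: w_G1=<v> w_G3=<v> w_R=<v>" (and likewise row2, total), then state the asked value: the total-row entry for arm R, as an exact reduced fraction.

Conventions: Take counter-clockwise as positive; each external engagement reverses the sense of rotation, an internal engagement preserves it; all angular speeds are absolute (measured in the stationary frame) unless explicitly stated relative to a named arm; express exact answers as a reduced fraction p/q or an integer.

recognized (axles ride arm R): planetary set, 13/29/71 teeth
row 1: whole set turns with the arm by x
row 2: sun turns y, ring = −(13/71)·y, arm 0
boundary: total ω_sun = x + y = 0 and total ω_ring = x − (13/71)·y = 1  ⇒  y = -71/84, x = 71/84
row 2 ring = −(13/71)·(-71/84) = 13/84
totals (row 1 + row 2): sun 71/84 + (-71/84) = 0, ring 71/84 + 13/84 = 1, arm 71/84 + 0 = 71/84
asked cell (total, arm) = 71/84

row1: w_G1=71/84 w_G3=71/84 w_R=71/84
row2: w_G1=-71/84 w_G3=13/84 w_R=0
total: w_G1=0 w_G3=1 w_R=71/84
asked value: 71/84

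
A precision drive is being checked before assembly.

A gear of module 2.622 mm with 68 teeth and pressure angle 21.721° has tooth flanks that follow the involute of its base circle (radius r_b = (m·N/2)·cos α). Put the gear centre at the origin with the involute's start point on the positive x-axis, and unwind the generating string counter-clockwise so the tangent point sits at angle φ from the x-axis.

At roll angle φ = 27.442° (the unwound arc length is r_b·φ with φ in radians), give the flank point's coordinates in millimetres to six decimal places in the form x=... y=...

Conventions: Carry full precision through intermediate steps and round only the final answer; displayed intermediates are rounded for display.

x=91.779456 y=2.964071

class = single-mesh tooth geometry [base-circle involute, m = 2.622, 68T]
pitch radius r_p = m·N/2 = 2.622·68/2 = 89.148000
base radius r_b = r_p·cos α = 89.148000·cos 21.721° = 82.818224
roll angle φ = 27.442° = 0.47895325 rad
x = r_b·(cos φ + φ·sin φ) = 91.779456
y = r_b·(sin φ − φ·cos φ) = 2.964071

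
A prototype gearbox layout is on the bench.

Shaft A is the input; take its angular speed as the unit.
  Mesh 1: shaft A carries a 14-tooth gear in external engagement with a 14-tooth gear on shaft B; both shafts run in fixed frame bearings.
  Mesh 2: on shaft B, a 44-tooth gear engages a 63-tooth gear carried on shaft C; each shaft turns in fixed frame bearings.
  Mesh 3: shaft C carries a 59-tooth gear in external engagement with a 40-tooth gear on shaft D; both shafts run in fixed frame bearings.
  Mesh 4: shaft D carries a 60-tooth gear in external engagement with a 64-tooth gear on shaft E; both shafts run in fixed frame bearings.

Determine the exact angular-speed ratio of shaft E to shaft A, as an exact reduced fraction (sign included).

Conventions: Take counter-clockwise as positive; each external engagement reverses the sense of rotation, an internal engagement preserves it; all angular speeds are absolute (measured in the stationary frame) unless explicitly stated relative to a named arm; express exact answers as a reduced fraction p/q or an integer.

649/672

class = fixed-axis compound train [4 meshes; 4 ratios multiply, 4 sense flips]
mesh 1 [14T→14T]: running ratio 1, sense −
mesh 2 [44T→63T]: running ratio 44/63, sense +
mesh 3 [59T→40T]: running ratio 649/630, sense −
mesh 4 [60T→64T]: running ratio 649/672, sense +
ω_out/ω_in = 649/672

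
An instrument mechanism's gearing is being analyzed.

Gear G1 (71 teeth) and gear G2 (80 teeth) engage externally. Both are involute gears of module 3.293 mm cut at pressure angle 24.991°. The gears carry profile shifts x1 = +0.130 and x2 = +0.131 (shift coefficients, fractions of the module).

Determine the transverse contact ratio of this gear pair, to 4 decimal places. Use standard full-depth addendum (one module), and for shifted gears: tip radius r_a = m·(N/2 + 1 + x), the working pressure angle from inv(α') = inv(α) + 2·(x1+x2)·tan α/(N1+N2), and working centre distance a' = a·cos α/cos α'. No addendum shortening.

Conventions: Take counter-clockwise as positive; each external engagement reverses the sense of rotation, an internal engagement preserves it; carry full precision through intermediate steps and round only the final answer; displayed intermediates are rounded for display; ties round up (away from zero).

class = single-mesh tooth geometry [involute pair 71T × 80T, m = 3.293]
base radii: r_b1 = 105.956499, r_b2 = 119.387604
tip radii: r_a1 = 120.622590, r_a2 = 135.444383
inv(α') = inv(24.991°) + 2·(+0.130+0.131)·tan α/(71+80) = 0.03155255  ⇒  α' = 25.40794°
a' = a·cos α / cos α' = 248.6215·cos 24.991°/cos 25.40794° = 249.474299
action lengths: √(r_a1²−r_b1²) = 57.645724, √(r_a2²−r_b2²) = 63.967029
base pitch p_b = π·m·cos α = 9.376681
CR = (57.645724 + 63.967029 − 249.474299·sin 25.40794°)/9.376681 = 1.554199
contact ratio ≈ 1.5542

1.5542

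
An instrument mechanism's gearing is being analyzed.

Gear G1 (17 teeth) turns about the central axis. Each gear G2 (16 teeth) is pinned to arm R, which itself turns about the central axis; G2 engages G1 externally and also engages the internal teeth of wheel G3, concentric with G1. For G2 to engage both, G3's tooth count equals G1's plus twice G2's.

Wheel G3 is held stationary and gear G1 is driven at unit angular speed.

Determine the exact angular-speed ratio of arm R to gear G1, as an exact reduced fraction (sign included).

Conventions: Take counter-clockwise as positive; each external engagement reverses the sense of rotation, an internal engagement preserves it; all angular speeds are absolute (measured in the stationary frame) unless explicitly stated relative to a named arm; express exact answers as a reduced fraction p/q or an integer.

17/66

topology: planetary set — G1 17T / G2 16T / G3 49T, arm = carrier (Willis)
ring teeth: 17 + 2·16 = 49
17(ω_sun−ω_arm) = −49(ω_ring−ω_arm),  ω_ring = 0, ω_sun = 1
17(1−ω_arm) = −49(0−ω_arm)  ⇒  66·ω_arm = 17  ⇒  ω_arm = 17/66
ω_out/ω_in = 17/66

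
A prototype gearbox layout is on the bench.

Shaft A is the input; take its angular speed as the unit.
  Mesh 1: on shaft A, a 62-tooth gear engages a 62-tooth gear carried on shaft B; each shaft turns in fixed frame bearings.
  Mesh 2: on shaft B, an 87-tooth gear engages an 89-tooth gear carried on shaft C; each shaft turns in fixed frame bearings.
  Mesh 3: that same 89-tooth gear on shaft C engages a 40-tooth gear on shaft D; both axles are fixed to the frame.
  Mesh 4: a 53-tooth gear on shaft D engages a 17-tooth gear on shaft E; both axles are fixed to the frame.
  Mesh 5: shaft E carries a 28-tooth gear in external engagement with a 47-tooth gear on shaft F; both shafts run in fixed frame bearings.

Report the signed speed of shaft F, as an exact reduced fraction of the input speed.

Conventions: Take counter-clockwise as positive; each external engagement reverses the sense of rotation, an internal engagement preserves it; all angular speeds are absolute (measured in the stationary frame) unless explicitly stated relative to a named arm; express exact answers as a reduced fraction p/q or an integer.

-32277/7990

5-mesh fixed-axis compound train (all bearings frame-fixed)
mesh 1 [62T→62T]: |ω|/ω_in = 1×62/62 = 1, sense flips to −
mesh 2 [87T→89T]: |ω|/ω_in = 1×87/89 = 87/89, sense flips to +
mesh 3 [89T→40T]: |ω|/ω_in = (87/89)×89/40 = 87/40, sense flips to −
mesh 4 [53T→17T]: |ω|/ω_in = (87/40)×53/17 = 4611/680, sense flips to +
mesh 5 [28T→47T]: |ω|/ω_in = (4611/680)×28/47 = 32277/7990, sense flips to −
signed output speed (× input speed) = -32277/7990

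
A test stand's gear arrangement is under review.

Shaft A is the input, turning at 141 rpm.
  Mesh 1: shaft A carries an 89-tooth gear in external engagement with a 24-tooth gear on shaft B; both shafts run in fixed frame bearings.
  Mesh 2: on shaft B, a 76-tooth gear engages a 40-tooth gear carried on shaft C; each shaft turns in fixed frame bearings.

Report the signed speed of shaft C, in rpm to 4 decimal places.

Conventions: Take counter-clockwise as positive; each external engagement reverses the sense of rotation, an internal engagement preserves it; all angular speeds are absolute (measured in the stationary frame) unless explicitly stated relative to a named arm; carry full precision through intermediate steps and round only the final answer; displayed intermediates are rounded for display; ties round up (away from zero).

+993.4625 rpm

topology: fixed-axis compound train — 2 meshes, A→C
mesh 1 [89T→24T]: ω = 141.0000×89/24 = 522.8750 rpm, sense flips to −
mesh 2 [76T→40T]: ω = 522.8750×76/40 = 993.4625 rpm, sense flips to +
signed output speed = +993.4625 rpm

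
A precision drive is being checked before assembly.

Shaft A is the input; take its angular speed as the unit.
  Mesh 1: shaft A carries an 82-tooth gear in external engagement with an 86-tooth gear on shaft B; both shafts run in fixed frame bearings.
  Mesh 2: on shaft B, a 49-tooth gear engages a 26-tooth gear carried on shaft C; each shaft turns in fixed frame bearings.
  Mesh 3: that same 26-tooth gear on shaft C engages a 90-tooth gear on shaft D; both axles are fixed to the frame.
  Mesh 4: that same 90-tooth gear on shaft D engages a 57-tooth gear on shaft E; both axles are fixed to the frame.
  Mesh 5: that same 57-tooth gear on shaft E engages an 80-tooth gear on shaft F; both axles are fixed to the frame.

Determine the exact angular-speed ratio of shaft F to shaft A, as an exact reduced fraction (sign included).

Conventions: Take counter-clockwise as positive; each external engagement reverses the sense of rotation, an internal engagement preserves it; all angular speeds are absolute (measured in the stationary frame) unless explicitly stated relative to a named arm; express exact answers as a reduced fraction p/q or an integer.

class = fixed-axis compound train [5 meshes; 5 ratios multiply, 5 sense flips]
mesh 1 [82T→86T]: running ratio 41/43, sense −
mesh 2 [49T→26T]: running ratio 2009/1118, sense +
mesh 3 [26T→90T]: running ratio 2009/3870, sense −
mesh 4 [90T→57T]: running ratio 2009/2451, sense +
mesh 5 [57T→80T]: running ratio 2009/3440, sense −
ω_out/ω_in = -2009/3440

-2009/3440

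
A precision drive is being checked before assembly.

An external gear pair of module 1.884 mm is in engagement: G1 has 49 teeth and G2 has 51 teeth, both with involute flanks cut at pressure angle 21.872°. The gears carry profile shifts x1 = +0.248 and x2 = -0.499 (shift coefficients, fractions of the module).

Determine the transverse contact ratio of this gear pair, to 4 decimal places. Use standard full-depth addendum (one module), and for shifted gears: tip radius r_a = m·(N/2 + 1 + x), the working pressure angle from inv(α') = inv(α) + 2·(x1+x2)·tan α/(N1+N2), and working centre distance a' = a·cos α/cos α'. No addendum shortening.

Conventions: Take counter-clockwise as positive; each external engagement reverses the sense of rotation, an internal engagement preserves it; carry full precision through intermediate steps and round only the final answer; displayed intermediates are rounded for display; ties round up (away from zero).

topology: single-mesh involute geometry — m = 1.884, 49T/51T pair
base radii: r_b1 = 42.835474, r_b2 = 44.583861
tip radii: r_a1 = 48.509232, r_a2 = 48.985884
inv(α') = inv(21.872°) + 2·(+0.248-0.499)·tan α/(49+51) = 0.01767628  ⇒  α' = 21.12800°
a' = a·cos α / cos α' = 94.2000·cos 21.872°/cos 21.12800° = 93.719385
action lengths: √(r_a1²−r_b1²) = 22.765494, √(r_a2²−r_b2²) = 20.295226
base pitch p_b = π·m·cos α = 5.492719
CR = (22.765494 + 20.295226 − 93.719385·sin 21.12800°)/5.492719 = 1.689385
contact ratio ≈ 1.6894

1.6894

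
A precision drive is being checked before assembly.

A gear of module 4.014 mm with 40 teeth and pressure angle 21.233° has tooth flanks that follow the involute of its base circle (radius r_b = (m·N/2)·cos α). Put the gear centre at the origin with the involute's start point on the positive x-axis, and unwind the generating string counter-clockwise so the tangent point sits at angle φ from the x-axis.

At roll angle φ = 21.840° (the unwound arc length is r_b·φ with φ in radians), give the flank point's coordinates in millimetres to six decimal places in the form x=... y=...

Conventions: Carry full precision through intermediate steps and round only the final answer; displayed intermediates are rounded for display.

recognized (one wheel, involute flank): single-mesh tooth geometry, m = 4.014, N = 40
pitch radius r_p = m·N/2 = 4.014·40/2 = 80.280000
base radius r_b = r_p·cos α = 80.280000·cos 21.233° = 74.830222
roll angle φ = 21.840° = 0.38117991 rad
x = r_b·(cos φ + φ·sin φ) = 80.070682
y = r_b·(sin φ − φ·cos φ) = 1.361515

x=80.070682 y=1.361515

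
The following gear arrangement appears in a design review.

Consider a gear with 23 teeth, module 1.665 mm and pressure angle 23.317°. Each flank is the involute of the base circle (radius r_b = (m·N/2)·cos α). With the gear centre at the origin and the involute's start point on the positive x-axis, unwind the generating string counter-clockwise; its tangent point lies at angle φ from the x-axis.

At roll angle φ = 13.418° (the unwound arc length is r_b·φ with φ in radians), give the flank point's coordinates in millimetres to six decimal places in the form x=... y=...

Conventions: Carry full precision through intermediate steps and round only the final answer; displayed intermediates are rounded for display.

class = single-mesh tooth geometry [base-circle involute, m = 1.665, 23T]
pitch radius r_p = m·N/2 = 1.665·23/2 = 19.147500
base radius r_b = r_p·cos α = 19.147500·cos 23.317° = 17.583704
roll angle φ = 13.418° = 0.23418828 rad
x = r_b·(cos φ + φ·sin φ) = 18.059295
y = r_b·(sin φ − φ·cos φ) = 0.074869

x=18.059295 y=0.074869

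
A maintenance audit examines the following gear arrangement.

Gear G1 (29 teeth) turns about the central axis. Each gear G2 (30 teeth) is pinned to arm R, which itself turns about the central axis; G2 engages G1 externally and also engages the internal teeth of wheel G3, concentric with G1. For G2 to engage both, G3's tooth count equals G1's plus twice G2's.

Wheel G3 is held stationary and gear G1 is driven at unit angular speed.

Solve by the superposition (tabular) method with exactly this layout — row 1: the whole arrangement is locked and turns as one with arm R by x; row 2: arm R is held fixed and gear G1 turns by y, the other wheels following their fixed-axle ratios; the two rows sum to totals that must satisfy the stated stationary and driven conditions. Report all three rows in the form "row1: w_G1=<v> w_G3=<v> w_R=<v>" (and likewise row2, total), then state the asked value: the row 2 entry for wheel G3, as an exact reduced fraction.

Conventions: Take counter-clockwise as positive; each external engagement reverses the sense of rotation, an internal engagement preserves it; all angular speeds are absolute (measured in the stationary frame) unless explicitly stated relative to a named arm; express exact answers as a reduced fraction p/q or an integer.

row1: w_G1=29/118 w_G3=29/118 w_R=29/118
row2: w_G1=89/118 w_G3=-29/118 w_R=0
total: w_G1=1 w_G3=0 w_R=29/118
asked value: -29/118

recognized (axles ride arm R): planetary set, 29/30/89 teeth
row 1 — lock + rotate with arm: ω_sun = ω_ring = ω_arm = x
superposition row 2 [arm held]: sun y, ring −(29/89)·y, arm 0
boundary: total ω_ring = x − (29/89)·y = 0 and total ω_sun = x + y = 1  ⇒  y = 89/118, x = 29/118
row 2 ring = −(29/89)·89/118 = -29/118
totals (row 1 + row 2): sun 29/118 + 89/118 = 1, ring 29/118 + (-29/118) = 0, arm 29/118 + 0 = 29/118
asked cell (row2, ring) = -29/118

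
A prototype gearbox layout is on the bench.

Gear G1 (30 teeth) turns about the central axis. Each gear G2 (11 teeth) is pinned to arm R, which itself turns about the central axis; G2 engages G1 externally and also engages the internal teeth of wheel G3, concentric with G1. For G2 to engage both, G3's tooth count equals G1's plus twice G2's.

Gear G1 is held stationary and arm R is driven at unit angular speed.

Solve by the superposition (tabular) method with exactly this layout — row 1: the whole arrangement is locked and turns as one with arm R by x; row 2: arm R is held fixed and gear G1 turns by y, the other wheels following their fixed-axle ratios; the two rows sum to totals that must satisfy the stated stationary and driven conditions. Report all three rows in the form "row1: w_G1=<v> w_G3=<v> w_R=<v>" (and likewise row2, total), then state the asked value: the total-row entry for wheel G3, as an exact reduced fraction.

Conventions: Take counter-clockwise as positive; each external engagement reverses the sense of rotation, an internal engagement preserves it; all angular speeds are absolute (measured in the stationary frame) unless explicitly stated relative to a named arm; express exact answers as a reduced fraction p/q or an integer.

class = planetary set [G3 = 30+2·11 = 52; Willis about the carrier]
superposition row 1 [locked train]: every member turns x
row 2 — arm fixed, fixed-axis ratios: sun y, ring −(30/52)·y, arm 0
boundary: total ω_sun = x + y = 0 and total ω_arm = x = 1  ⇒  y = -1, x = 1
row 2 ring = −(30/52)·(-1) = 15/26
totals (row 1 + row 2): sun 1 + (-1) = 0, ring 1 + 15/26 = 41/26, arm 1 + 0 = 1
asked cell (total, ring) = 41/26

row1: w_G1=1 w_G3=1 w_R=1
row2: w_G1=-1 w_G3=15/26 w_R=0
total: w_G1=0 w_G3=41/26 w_R=1
asked value: 41/26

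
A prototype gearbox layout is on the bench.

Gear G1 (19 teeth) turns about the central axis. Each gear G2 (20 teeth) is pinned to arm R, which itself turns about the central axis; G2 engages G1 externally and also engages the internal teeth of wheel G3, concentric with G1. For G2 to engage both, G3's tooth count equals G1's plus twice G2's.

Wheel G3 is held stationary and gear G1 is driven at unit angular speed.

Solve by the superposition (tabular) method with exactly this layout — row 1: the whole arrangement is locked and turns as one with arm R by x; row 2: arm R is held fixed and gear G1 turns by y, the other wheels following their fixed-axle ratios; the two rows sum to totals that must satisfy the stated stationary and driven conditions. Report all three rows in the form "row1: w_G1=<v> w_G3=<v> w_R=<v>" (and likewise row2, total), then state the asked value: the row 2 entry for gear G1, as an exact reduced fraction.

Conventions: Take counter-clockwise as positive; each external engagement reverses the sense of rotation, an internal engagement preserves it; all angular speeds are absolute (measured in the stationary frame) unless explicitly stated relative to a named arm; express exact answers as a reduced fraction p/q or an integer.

row1: w_G1=19/78 w_G3=19/78 w_R=19/78
row2: w_G1=59/78 w_G3=-19/78 w_R=0
total: w_G1=1 w_G3=0 w_R=19/78
asked value: 59/78

planetary set (19T centre, 20T on arm, 59T internal) — Willis relation
row 1 — lock + rotate with arm: ω_sun = ω_ring = ω_arm = x
superposition row 2 [arm held]: sun y, ring −(19/59)·y, arm 0
boundary: total ω_ring = x − (19/59)·y = 0 and total ω_sun = x + y = 1  ⇒  y = 59/78, x = 19/78
row 2 ring = −(19/59)·59/78 = -19/78
totals (row 1 + row 2): sun 19/78 + 59/78 = 1, ring 19/78 + (-19/78) = 0, arm 19/78 + 0 = 19/78
asked cell (row2, sun) = 59/78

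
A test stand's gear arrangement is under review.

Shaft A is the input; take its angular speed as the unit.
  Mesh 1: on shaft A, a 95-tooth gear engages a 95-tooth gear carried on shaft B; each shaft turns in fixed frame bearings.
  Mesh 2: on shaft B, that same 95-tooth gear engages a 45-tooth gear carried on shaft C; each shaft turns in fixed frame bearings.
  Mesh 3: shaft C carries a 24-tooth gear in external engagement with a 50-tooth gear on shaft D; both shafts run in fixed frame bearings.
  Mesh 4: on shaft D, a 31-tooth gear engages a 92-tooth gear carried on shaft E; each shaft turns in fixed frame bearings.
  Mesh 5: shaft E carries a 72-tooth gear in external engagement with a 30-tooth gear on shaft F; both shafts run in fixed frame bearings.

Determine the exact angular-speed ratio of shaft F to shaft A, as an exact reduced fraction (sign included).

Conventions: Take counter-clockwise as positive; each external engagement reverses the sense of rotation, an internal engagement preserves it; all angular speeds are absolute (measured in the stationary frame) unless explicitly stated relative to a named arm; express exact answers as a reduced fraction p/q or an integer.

-2356/2875

class = fixed-axis compound train [5 meshes; 5 ratios multiply, 5 sense flips]
mesh 1 [95T→95T]: running ratio 1, sense −
mesh 2 [95T→45T]: running ratio 19/9, sense +
mesh 3 [24T→50T]: running ratio 76/75, sense −
mesh 4 [31T→92T]: running ratio 589/1725, sense +
mesh 5 [72T→30T]: running ratio 2356/2875, sense −
ω_out/ω_in = -2356/2875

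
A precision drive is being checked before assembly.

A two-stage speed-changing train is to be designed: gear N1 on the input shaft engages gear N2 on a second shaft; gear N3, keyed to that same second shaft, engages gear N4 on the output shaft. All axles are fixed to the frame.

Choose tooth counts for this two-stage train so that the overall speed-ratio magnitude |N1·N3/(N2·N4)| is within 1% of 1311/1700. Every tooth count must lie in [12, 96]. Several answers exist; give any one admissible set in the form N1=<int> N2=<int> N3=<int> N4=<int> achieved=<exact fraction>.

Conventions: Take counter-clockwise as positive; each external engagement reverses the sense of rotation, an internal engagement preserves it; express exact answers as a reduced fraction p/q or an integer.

N1=19 N2=20 N3=69 N4=85 achieved=1311/1700

topology: fixed-axis compound train — 2 stages, target 1311/1700
target = 1311/1700 in lowest terms: an exact hit needs N1·N3 = k·1311 and N2·N4 = k·1700 for one integer k, every count in [12, 96]; additionally prefer no 1:1 stage (N1 ≠ N2, N3 ≠ N4)
k = 1: N1·N3 = 1311 = 19·69, N2·N4 = 1700 = 20·85
achieved = 19·69/(20·85) = 1311/1700; |achieved − target| = 0 ≤ 1311/170000 ✓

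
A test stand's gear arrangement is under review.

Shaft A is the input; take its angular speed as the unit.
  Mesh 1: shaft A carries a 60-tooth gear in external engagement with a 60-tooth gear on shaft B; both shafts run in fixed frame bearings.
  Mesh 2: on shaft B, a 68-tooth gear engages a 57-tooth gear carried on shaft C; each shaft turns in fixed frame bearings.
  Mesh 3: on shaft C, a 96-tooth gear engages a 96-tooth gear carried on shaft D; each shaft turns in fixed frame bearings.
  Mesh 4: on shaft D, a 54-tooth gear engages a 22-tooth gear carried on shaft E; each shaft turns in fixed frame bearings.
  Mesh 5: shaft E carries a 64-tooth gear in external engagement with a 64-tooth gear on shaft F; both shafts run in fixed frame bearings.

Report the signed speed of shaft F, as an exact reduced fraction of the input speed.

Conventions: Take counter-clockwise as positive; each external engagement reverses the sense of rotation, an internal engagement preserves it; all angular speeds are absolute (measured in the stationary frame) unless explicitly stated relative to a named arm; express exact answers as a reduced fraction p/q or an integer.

5-mesh fixed-axis compound train (all bearings frame-fixed)
mesh 1 [60T→60T]: |ω|/ω_in = 1×60/60 = 1, sense flips to −
mesh 2 [68T→57T]: |ω|/ω_in = 1×68/57 = 68/57, sense flips to +
mesh 3 [96T→96T]: |ω|/ω_in = (68/57)×96/96 = 68/57, sense flips to −
mesh 4 [54T→22T]: |ω|/ω_in = (68/57)×54/22 = 612/209, sense flips to +
mesh 5 [64T→64T]: |ω|/ω_in = (612/209)×64/64 = 612/209, sense flips to −
signed output speed (× input speed) = -612/209

-612/209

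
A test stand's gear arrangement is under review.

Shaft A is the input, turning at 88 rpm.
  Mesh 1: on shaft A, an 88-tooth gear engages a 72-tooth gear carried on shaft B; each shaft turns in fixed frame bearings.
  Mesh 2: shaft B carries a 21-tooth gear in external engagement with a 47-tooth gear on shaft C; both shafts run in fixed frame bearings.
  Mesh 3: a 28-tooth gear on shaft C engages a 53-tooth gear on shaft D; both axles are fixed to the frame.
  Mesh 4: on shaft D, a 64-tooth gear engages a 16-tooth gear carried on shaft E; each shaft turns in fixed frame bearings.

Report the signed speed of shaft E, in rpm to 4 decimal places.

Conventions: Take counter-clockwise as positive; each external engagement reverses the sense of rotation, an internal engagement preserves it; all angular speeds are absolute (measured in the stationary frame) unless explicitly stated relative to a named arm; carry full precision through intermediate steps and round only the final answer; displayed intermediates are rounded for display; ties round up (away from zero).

+101.5539 rpm

recognized (5 fixed axles, 4 meshes): fixed-axis compound train
mesh 1 [88T→72T]: ω = 88.0000×88/72 = 107.5556 rpm, sense flips to −
mesh 2 [21T→47T]: ω = 107.5556×21/47 = 48.0567 rpm, sense flips to +
mesh 3 [28T→53T]: ω = 48.0567×28/53 = 25.3885 rpm, sense flips to −
mesh 4 [64T→16T]: ω = 25.3885×64/16 = 101.5539 rpm, sense flips to +
signed output speed = +101.5539 rpm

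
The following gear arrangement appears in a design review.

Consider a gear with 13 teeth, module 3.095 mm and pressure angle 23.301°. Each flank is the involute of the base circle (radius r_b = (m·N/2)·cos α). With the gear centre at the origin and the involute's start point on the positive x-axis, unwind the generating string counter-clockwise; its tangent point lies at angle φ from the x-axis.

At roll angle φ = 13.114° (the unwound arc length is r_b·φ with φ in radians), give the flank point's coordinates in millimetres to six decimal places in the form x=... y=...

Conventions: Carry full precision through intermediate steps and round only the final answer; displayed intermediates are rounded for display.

x=18.954357 y=0.073462

single-mesh involute tooth geometry (13T wheel at module 3.095)
pitch radius r_p = m·N/2 = 3.095·13/2 = 20.117500
base radius r_b = r_p·cos α = 20.117500·cos 23.301° = 18.476706
roll angle φ = 13.114° = 0.22888248 rad
x = r_b·(cos φ + φ·sin φ) = 18.954357
y = r_b·(sin φ − φ·cos φ) = 0.073462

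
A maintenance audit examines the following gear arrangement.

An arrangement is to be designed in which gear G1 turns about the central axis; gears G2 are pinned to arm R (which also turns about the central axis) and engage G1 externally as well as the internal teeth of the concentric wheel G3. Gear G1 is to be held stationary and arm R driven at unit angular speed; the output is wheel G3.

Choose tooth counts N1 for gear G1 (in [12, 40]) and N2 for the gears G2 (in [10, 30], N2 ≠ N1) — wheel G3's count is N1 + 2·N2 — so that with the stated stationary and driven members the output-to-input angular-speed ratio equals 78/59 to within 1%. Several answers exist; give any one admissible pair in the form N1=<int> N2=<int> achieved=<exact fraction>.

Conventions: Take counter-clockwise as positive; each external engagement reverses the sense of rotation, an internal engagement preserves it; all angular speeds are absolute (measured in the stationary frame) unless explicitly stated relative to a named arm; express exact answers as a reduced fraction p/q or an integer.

N1=19 N2=20 achieved=78/59

topology: planetary set — design target 78/59, arm = carrier (Willis)
Willis with ω_sun = 0: ω_ring/ω_arm = (N1+N3)/N3; set equal to 78/59  ⇒  N3/N1 = 1/(78/59 − 1) = 59/19
N3 = N1 + 2·N2  ⇒  N2/N1 = (N3/N1 − 1)/2 = (59/19 − 1)/2 = 20/19
smallest multiple with N1 ≥ 12 and N2 ≥ 10: k = 1  ⇒  N1 = 1·19 = 19, N2 = 1·20 = 20 (N1 ≤ 40, N2 ≤ 30, N2 ≠ N1 ✓), N3 = 19 + 2·20 = 59
check: (N1+N3)/N3 with N1 = 19, N3 = 59 gives 78/59; |achieved − target| = 0 ≤ 39/2950 ✓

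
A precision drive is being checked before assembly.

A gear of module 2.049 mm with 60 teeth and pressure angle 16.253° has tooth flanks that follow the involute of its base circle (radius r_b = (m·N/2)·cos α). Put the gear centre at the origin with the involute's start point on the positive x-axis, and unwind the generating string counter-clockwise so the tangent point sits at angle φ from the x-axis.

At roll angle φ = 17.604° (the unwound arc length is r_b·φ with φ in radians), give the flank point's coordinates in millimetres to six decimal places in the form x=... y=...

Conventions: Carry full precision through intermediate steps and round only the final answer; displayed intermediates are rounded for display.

class = single-mesh tooth geometry [base-circle involute, m = 2.049, 60T]
pitch radius r_p = m·N/2 = 2.049·60/2 = 61.470000
base radius r_b = r_p·cos α = 61.470000·cos 16.253° = 59.013364
roll angle φ = 17.604° = 0.30724776 rad
x = r_b·(cos φ + φ·sin φ) = 61.733436
y = r_b·(sin φ − φ·cos φ) = 0.565184

x=61.733436 y=0.565184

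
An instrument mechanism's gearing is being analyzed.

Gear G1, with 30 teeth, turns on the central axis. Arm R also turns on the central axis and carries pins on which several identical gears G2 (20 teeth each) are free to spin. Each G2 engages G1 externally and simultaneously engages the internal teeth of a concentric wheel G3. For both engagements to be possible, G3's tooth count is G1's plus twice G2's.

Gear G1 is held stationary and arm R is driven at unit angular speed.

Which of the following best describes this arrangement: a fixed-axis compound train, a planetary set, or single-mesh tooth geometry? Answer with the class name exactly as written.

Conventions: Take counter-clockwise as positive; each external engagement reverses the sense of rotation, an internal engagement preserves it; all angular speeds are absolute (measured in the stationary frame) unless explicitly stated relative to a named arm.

planetary set (30T centre, 20T on arm, 70T internal) — Willis relation
classification: planetary set

planetary set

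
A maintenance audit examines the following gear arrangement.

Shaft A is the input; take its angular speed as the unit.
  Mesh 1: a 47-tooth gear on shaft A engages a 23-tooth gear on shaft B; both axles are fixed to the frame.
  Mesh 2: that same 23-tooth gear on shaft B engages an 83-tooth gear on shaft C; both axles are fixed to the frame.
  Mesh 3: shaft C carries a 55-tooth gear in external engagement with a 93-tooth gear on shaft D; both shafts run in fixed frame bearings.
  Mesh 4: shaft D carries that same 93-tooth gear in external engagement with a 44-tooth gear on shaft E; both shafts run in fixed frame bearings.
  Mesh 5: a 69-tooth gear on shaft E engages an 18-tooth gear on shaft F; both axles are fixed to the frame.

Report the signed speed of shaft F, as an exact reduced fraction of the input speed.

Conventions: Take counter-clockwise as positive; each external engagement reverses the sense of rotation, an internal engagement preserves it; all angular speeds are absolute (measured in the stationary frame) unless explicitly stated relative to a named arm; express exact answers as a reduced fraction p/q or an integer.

5-mesh fixed-axis compound train (all bearings frame-fixed)
mesh 1 [47T→23T]: |ω|/ω_in = 1×47/23 = 47/23, sense flips to −
mesh 2 [23T→83T]: |ω|/ω_in = (47/23)×23/83 = 47/83, sense flips to +
mesh 3 [55T→93T]: |ω|/ω_in = (47/83)×55/93 = 2585/7719, sense flips to −
mesh 4 [93T→44T]: |ω|/ω_in = (2585/7719)×93/44 = 235/332, sense flips to +
mesh 5 [69T→18T]: |ω|/ω_in = (235/332)×69/18 = 5405/1992, sense flips to −
signed output speed (× input speed) = -5405/1992

-5405/1992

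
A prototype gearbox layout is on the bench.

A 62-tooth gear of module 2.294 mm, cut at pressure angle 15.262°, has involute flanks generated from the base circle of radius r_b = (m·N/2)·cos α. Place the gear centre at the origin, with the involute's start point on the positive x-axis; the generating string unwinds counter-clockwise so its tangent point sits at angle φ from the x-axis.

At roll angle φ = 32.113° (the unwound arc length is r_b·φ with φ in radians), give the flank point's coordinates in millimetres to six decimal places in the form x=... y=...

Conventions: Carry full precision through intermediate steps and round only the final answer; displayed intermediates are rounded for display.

x=78.550130 y=3.901314

topology: single-mesh involute geometry — m = 2.294, N = 62
pitch radius r_p = m·N/2 = 2.294·62/2 = 71.114000
base radius r_b = r_p·cos α = 71.114000·cos 15.262° = 68.605967
roll angle φ = 32.113° = 0.56047758 rad
x = r_b·(cos φ + φ·sin φ) = 78.550130
y = r_b·(sin φ − φ·cos φ) = 3.901314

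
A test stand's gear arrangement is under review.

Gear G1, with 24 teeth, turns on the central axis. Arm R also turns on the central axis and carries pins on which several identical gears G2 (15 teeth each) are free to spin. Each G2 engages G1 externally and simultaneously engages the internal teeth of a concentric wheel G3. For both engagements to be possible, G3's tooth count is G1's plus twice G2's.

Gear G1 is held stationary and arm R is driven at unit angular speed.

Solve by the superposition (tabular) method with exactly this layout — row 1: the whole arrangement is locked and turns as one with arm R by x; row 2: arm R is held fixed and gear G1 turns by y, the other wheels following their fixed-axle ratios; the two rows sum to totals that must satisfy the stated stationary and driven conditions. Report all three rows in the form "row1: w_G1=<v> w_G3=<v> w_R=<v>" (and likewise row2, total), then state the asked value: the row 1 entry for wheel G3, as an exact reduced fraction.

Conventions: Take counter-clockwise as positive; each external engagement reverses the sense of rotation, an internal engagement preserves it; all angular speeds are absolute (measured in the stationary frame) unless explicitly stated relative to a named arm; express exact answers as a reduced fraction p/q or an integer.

recognized (axles ride arm R): planetary set, 24/15/54 teeth
row 1: whole set turns with the arm by x
row 2 — arm fixed, fixed-axis ratios: sun y, ring −(24/54)·y, arm 0
boundary: total ω_sun = x + y = 0 and total ω_arm = x = 1  ⇒  y = -1, x = 1
row 2 ring = −(24/54)·(-1) = 4/9
totals (row 1 + row 2): sun 1 + (-1) = 0, ring 1 + 4/9 = 13/9, arm 1 + 0 = 1
asked cell (row1, ring) = 1

row1: w_G1=1 w_G3=1 w_R=1
row2: w_G1=-1 w_G3=4/9 w_R=0
total: w_G1=0 w_G3=13/9 w_R=1
asked value: 1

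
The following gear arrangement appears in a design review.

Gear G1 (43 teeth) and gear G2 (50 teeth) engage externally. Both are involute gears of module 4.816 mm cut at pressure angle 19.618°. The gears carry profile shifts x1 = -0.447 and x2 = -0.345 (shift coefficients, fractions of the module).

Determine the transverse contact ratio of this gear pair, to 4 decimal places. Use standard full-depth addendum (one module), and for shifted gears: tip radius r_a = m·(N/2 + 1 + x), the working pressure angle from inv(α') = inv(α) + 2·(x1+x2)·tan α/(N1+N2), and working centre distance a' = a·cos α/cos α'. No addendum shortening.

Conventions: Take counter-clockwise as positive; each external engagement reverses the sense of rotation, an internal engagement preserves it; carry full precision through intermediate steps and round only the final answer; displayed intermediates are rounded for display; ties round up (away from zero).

2.0547

single-mesh involute tooth geometry (43T engaging 50T at module 4.816)
base radii: r_b1 = 97.533480, r_b2 = 113.411023
tip radii: r_a1 = 106.207248, r_a2 = 123.554480
inv(α') = inv(19.618°) + 2·(-0.447-0.345)·tan α/(43+50) = 0.00796838  ⇒  α' = 16.32447°
a' = a·cos α / cos α' = 223.9440·cos 19.618°/cos 16.32447° = 219.805908
action lengths: √(r_a1²−r_b1²) = 42.038076, √(r_a2²−r_b2²) = 49.027026
base pitch p_b = π·m·cos α = 14.251650
CR = (42.038076 + 49.027026 − 219.805908·sin 16.32447°)/14.251650 = 2.054695
contact ratio ≈ 2.0547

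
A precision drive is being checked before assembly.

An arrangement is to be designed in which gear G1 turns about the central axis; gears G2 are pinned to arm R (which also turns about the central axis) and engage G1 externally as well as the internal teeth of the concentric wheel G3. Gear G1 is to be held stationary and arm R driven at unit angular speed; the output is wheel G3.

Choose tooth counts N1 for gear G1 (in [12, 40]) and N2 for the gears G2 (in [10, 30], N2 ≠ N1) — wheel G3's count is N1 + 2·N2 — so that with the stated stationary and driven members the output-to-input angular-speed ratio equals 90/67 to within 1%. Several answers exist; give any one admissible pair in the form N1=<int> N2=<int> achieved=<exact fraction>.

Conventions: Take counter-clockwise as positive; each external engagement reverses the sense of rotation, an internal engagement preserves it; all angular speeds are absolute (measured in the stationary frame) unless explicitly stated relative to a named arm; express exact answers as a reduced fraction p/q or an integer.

class = planetary set [ratio 90/67 wanted; Willis about the carrier]
Willis with ω_sun = 0: ω_ring/ω_arm = (N1+N3)/N3; set equal to 90/67  ⇒  N3/N1 = 1/(90/67 − 1) = 67/23
N3 = N1 + 2·N2  ⇒  N2/N1 = (N3/N1 − 1)/2 = (67/23 − 1)/2 = 22/23
smallest multiple with N1 ≥ 12 and N2 ≥ 10: k = 1  ⇒  N1 = 1·23 = 23, N2 = 1·22 = 22 (N1 ≤ 40, N2 ≤ 30, N2 ≠ N1 ✓), N3 = 23 + 2·22 = 67
check: (N1+N3)/N3 with N1 = 23, N3 = 67 gives 90/67; |achieved − target| = 0 ≤ 9/670 ✓

N1=23 N2=22 achieved=90/67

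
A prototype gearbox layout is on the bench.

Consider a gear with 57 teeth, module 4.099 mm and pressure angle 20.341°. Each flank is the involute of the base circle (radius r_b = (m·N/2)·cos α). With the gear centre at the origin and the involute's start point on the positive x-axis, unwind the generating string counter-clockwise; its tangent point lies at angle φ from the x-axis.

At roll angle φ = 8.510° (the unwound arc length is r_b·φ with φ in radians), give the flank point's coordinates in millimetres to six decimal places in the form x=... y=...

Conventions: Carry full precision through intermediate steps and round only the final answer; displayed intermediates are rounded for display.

single-mesh involute tooth geometry (57T wheel at module 4.099)
pitch radius r_p = m·N/2 = 4.099·57/2 = 116.821500
base radius r_b = r_p·cos α = 116.821500·cos 20.341° = 109.536562
roll angle φ = 8.510° = 0.14852752 rad
x = r_b·(cos φ + φ·sin φ) = 110.738118
y = r_b·(sin φ − φ·cos φ) = 0.119371

x=110.738118 y=0.119371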